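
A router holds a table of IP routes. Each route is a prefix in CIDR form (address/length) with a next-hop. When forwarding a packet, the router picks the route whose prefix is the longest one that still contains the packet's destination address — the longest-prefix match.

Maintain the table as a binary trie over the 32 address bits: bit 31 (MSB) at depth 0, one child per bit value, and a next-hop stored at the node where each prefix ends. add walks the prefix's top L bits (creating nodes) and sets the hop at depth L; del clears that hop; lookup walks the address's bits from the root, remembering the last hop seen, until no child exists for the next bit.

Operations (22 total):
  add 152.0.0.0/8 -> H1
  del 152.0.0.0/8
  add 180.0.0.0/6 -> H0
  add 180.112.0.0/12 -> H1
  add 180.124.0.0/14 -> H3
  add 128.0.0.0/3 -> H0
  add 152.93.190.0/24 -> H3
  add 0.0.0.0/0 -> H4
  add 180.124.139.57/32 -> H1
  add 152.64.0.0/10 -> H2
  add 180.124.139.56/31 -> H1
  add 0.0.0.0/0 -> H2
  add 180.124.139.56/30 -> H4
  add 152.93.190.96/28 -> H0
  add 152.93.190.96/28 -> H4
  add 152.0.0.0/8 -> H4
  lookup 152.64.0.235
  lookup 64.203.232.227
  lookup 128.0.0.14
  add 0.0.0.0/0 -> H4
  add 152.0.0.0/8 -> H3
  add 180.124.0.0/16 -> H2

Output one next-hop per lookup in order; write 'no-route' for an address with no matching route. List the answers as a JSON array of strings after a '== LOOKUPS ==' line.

Trace:
  + 152.0.0.0/8 (H1) depth=8
  del 152.0.0.0/8 (clear depth 8)
  + 180.0.0.0/6 (H0) depth=6
  + 180.112.0.0/12 (H1) depth=12
  + 180.124.0.0/14 (H3) depth=14
  + 128.0.0.0/3 (H0) depth=3
  + 152.93.190.0/24 (H3) depth=24
  + 0.0.0.0/0 (H4) depth=0
  + 180.124.139.57/32 (H1) depth=32
  + 152.64.0.0/10 (H2) depth=10
  + 180.124.139.56/31 (H1) depth=31
  + 0.0.0.0/0 (H2) depth=0
  + 180.124.139.56/30 (H4) depth=30
  + 152.93.190.96/28 (H0) depth=28
  + 152.93.190.96/28 (H4) depth=28
  + 152.0.0.0/8 (H4) depth=8
  ? 152.64.0.235  path d0:H2→d1:-→d2:-→d3:H0→d4:-→d5:-→d6:-→d7:-→d8:H4→d9:-→d10:H2→d11:-  best=H2
  ? 64.203.232.227  path d0:H2  best=H2
  ? 128.0.0.14  path d0:H2→d1:-→d2:-→d3:H0  best=H0
  + 0.0.0.0/0 (H4) depth=0
  + 152.0.0.0/8 (H3) depth=8
  + 180.124.0.0/16 (H2) depth=16

== LOOKUPS ==
["H2","H2","H0"]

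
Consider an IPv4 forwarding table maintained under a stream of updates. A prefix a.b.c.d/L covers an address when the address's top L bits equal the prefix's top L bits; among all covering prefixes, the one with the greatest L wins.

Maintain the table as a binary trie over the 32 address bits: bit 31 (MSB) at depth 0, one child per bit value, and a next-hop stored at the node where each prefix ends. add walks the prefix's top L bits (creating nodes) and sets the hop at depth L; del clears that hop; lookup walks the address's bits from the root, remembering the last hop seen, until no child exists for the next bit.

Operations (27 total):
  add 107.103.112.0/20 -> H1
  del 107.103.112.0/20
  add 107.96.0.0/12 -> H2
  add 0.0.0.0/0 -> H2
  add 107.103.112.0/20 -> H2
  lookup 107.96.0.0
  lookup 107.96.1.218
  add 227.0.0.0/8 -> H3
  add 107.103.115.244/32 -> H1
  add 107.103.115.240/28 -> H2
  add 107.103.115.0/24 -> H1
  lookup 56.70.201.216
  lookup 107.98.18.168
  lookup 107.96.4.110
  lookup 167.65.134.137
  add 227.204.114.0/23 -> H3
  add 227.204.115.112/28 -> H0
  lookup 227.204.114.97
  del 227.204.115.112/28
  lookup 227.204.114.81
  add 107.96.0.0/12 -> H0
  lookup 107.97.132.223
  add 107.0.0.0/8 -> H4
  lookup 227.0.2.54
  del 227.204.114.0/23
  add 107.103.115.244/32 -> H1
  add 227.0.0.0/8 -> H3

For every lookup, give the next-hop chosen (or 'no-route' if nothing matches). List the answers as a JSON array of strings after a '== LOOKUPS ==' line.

Process each operation:
  add 107.103.112.0/20 -> H1 at depth 20
  - 107.103.112.0/20 clear@20
  add 107.96.0.0/12 -> H2 at depth 12
  add 0.0.0.0/0 -> H2 at depth 0
  add 107.103.112.0/20 -> H2 at depth 20
  Q 107.96.0.0: descend 0110101101100 ; hops seen [H2,H2] ; pick H2
  Q 107.96.1.218: descend 0110101101100 ; hops seen [H2,H2] ; pick H2
  add 227.0.0.0/8 -> H3 at depth 8
  add 107.103.115.244/32 -> H1 at depth 32
  add 107.103.115.240/28 -> H2 at depth 28
  add 107.103.115.0/24 -> H1 at depth 24
  Q 56.70.201.216: descend 0 ; hops seen [H2] ; pick H2
  Q 107.98.18.168: descend 0110101101100 ; hops seen [H2,H2] ; pick H2
  Q 107.96.4.110: descend 0110101101100 ; hops seen [H2,H2] ; pick H2
  Q 167.65.134.137: descend 1 ; hops seen [H2] ; pick H2
  add 227.204.114.0/23 -> H3 at depth 23
  add 227.204.115.112/28 -> H0 at depth 28
  Q 227.204.114.97: descend 11100011110011000111001 ; hops seen [H2,H3,H3] ; pick H3
  - 227.204.115.112/28 clear@28
  Q 227.204.114.81: descend 11100011110011000111001 ; hops seen [H2,H3,H3] ; pick H3
  add 107.96.0.0/12 -> H0 at depth 12
  Q 107.97.132.223: descend 0110101101100 ; hops seen [H2,H0] ; pick H0
  add 107.0.0.0/8 -> H4 at depth 8
  Q 227.0.2.54: descend 11100011 ; hops seen [H2,H3] ; pick H3
  - 227.204.114.0/23 clear@23
  add 107.103.115.244/32 -> H1 at depth 32
  add 227.0.0.0/8 -> H3 at depth 8

== LOOKUPS ==
["H2","H2","H2","H2","H2","H2","H3","H3","H0","H3"]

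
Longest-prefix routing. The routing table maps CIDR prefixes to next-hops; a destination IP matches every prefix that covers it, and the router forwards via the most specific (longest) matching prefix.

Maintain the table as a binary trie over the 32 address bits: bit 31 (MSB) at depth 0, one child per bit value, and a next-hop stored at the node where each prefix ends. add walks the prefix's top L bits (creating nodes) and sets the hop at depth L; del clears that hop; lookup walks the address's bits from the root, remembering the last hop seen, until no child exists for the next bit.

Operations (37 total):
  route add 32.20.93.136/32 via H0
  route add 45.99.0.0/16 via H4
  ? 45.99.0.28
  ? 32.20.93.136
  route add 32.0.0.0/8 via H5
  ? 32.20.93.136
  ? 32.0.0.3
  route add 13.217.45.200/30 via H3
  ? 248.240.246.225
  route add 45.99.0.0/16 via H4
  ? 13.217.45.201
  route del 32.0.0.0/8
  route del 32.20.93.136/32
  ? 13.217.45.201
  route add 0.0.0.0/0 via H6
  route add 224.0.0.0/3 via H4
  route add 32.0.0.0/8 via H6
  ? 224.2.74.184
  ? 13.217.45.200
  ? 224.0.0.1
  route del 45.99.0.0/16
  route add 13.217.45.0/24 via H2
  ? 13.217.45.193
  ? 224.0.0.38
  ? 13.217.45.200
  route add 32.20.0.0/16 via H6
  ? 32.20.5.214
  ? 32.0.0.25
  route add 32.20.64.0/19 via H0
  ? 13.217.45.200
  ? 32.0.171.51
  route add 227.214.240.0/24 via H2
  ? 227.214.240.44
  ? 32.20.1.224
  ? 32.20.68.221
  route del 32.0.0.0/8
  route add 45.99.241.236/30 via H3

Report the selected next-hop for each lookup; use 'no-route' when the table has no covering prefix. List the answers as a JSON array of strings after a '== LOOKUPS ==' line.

Process each operation:
  + 32.20.93.136/32 (H0) depth=32
  + 45.99.0.0/16 (H4) depth=16
  ? 45.99.0.28  path d0:-→d1:-→d2:-→d3:-→d4:-→d5:-→d6:-→d7:-→d8:-→d9:-→d10:-→d11:-→d12:-→d13:-→d14:-→d15:-→d16:H4  best=H4
  ? 32.20.93.136  path d0:-→d1:-→d2:-→d3:-→d4:-→d5:-→d6:-→d7:-→d8:-→d9:-→d10:-→d11:-→d12:-→d13:-→d14:-→d15:-→d16:-→d17:-→d18:-→d19:-→d20:-→d21:-→d22:-→d23:-→d24:-→d25:-→d26:-→d27:-→d28:-→d29:-→d30:-→d31:-→d32:H0  best=H0
  + 32.0.0.0/8 (H5) depth=8
  ? 32.20.93.136  path d0:-→d1:-→d2:-→d3:-→d4:-→d5:-→d6:-→d7:-→d8:H5→d9:-→d10:-→d11:-→d12:-→d13:-→d14:-→d15:-→d16:-→d17:-→d18:-→d19:-→d20:-→d21:-→d22:-→d23:-→d24:-→d25:-→d26:-→d27:-→d28:-→d29:-→d30:-→d31:-→d32:H0  best=H0
  ? 32.0.0.3  path d0:-→d1:-→d2:-→d3:-→d4:-→d5:-→d6:-→d7:-→d8:H5→d9:-→d10:-→d11:-  best=H5
  + 13.217.45.200/30 (H3) depth=30
  ? 248.240.246.225  path d0:-  best=no-route
  + 45.99.0.0/16 (H4) depth=16
  ? 13.217.45.201  path d0:-→d1:-→d2:-→d3:-→d4:-→d5:-→d6:-→d7:-→d8:-→d9:-→d10:-→d11:-→d12:-→d13:-→d14:-→d15:-→d16:-→d17:-→d18:-→d19:-→d20:-→d21:-→d22:-→d23:-→d24:-→d25:-→d26:-→d27:-→d28:-→d29:-→d30:H3  best=H3
  del 32.0.0.0/8 (clear depth 8)
  del 32.20.93.136/32 (clear depth 32)
  ? 13.217.45.201  path d0:-→d1:-→d2:-→d3:-→d4:-→d5:-→d6:-→d7:-→d8:-→d9:-→d10:-→d11:-→d12:-→d13:-→d14:-→d15:-→d16:-→d17:-→d18:-→d19:-→d20:-→d21:-→d22:-→d23:-→d24:-→d25:-→d26:-→d27:-→d28:-→d29:-→d30:H3  best=H3
  + 0.0.0.0/0 (H6) depth=0
  + 224.0.0.0/3 (H4) depth=3
  + 32.0.0.0/8 (H6) depth=8
  ? 224.2.74.184  path d0:H6→d1:-→d2:-→d3:H4  best=H4
  ? 13.217.45.200  path d0:H6→d1:-→d2:-→d3:-→d4:-→d5:-→d6:-→d7:-→d8:-→d9:-→d10:-→d11:-→d12:-→d13:-→d14:-→d15:-→d16:-→d17:-→d18:-→d19:-→d20:-→d21:-→d22:-→d23:-→d24:-→d25:-→d26:-→d27:-→d28:-→d29:-→d30:H3  best=H3
  ? 224.0.0.1  path d0:H6→d1:-→d2:-→d3:H4  best=H4
  del 45.99.0.0/16 (clear depth 16)
  + 13.217.45.0/24 (H2) depth=24
  ? 13.217.45.193  path d0:H6→d1:-→d2:-→d3:-→d4:-→d5:-→d6:-→d7:-→d8:-→d9:-→d10:-→d11:-→d12:-→d13:-→d14:-→d15:-→d16:-→d17:-→d18:-→d19:-→d20:-→d21:-→d22:-→d23:-→d24:H2→d25:-→d26:-→d27:-→d28:-  best=H2
  ? 224.0.0.38  path d0:H6→d1:-→d2:-→d3:H4  best=H4
  ? 13.217.45.200  path d0:H6→d1:-→d2:-→d3:-→d4:-→d5:-→d6:-→d7:-→d8:-→d9:-→d10:-→d11:-→d12:-→d13:-→d14:-→d15:-→d16:-→d17:-→d18:-→d19:-→d20:-→d21:-→d22:-→d23:-→d24:H2→d25:-→d26:-→d27:-→d28:-→d29:-→d30:H3  best=H3
  + 32.20.0.0/16 (H6) depth=16
  ? 32.20.5.214  path d0:H6→d1:-→d2:-→d3:-→d4:-→d5:-→d6:-→d7:-→d8:H6→d9:-→d10:-→d11:-→d12:-→d13:-→d14:-→d15:-→d16:H6→d17:-  best=H6
  ? 32.0.0.25  path d0:H6→d1:-→d2:-→d3:-→d4:-→d5:-→d6:-→d7:-→d8:H6→d9:-→d10:-→d11:-  best=H6
  + 32.20.64.0/19 (H0) depth=19
  ? 13.217.45.200  path d0:H6→d1:-→d2:-→d3:-→d4:-→d5:-→d6:-→d7:-→d8:-→d9:-→d10:-→d11:-→d12:-→d13:-→d14:-→d15:-→d16:-→d17:-→d18:-→d19:-→d20:-→d21:-→d22:-→d23:-→d24:H2→d25:-→d26:-→d27:-→d28:-→d29:-→d30:H3  best=H3
  ? 32.0.171.51  path d0:H6→d1:-→d2:-→d3:-→d4:-→d5:-→d6:-→d7:-→d8:H6→d9:-→d10:-→d11:-  best=H6
  + 227.214.240.0/24 (H2) depth=24
  ? 227.214.240.44  path d0:H6→d1:-→d2:-→d3:H4→d4:-→d5:-→d6:-→d7:-→d8:-→d9:-→d10:-→d11:-→d12:-→d13:-→d14:-→d15:-→d16:-→d17:-→d18:-→d19:-→d20:-→d21:-→d22:-→d23:-→d24:H2  best=H2
  ? 32.20.1.224  path d0:H6→d1:-→d2:-→d3:-→d4:-→d5:-→d6:-→d7:-→d8:H6→d9:-→d10:-→d11:-→d12:-→d13:-→d14:-→d15:-→d16:H6→d17:-  best=H6
  ? 32.20.68.221  path d0:H6→d1:-→d2:-→d3:-→d4:-→d5:-→d6:-→d7:-→d8:H6→d9:-→d10:-→d11:-→d12:-→d13:-→d14:-→d15:-→d16:H6→d17:-→d18:-→d19:H0  best=H0
  del 32.0.0.0/8 (clear depth 8)
  + 45.99.241.236/30 (H3) depth=30

== LOOKUPS ==
["H4","H0","H0","H5","no-route","H3","H3","H4","H3","H4","H2","H4","H3","H6","H6","H3","H6","H2","H6","H0"]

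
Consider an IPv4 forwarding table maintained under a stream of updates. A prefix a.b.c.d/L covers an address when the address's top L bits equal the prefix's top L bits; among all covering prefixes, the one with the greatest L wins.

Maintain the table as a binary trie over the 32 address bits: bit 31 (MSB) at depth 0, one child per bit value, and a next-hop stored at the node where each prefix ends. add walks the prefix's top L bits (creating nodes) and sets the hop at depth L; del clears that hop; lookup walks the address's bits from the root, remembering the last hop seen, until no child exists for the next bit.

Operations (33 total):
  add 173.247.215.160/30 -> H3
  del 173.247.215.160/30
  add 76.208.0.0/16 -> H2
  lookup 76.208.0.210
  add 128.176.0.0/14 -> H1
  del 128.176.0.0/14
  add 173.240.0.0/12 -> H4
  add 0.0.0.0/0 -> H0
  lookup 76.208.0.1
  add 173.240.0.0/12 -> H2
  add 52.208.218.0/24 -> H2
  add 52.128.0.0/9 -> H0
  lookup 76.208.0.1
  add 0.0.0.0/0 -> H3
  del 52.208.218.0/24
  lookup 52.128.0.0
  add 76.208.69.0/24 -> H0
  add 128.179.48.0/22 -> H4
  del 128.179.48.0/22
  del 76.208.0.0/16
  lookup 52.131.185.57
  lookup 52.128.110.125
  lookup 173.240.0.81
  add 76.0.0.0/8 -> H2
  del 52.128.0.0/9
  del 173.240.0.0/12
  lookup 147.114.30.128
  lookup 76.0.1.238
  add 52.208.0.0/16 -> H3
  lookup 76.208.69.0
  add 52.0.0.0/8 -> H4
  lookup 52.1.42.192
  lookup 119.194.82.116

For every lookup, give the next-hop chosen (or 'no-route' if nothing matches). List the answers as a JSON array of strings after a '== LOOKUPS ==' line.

Trace:
  + 173.247.215.160/30 (H3) depth=30
  - 173.247.215.160/30 clear@30
  + 76.208.0.0/16 (H2) depth=16
  ? 76.208.0.210  path d0:-→d1:-→d2:-→d3:-→d4:-→d5:-→d6:-→d7:-→d8:-→d9:-→d10:-→d11:-→d12:-→d13:-→d14:-→d15:-→d16:H2  best=H2
  + 128.176.0.0/14 (H1) depth=14
  - 128.176.0.0/14 clear@14
  + 173.240.0.0/12 (H4) depth=12
  + 0.0.0.0/0 (H0) depth=0
  ? 76.208.0.1  path d0:H0→d1:-→d2:-→d3:-→d4:-→d5:-→d6:-→d7:-→d8:-→d9:-→d10:-→d11:-→d12:-→d13:-→d14:-→d15:-→d16:H2  best=H2
  + 173.240.0.0/12 (H2) depth=12
  + 52.208.218.0/24 (H2) depth=24
  + 52.128.0.0/9 (H0) depth=9
  ? 76.208.0.1  path d0:H0→d1:-→d2:-→d3:-→d4:-→d5:-→d6:-→d7:-→d8:-→d9:-→d10:-→d11:-→d12:-→d13:-→d14:-→d15:-→d16:H2  best=H2
  + 0.0.0.0/0 (H3) depth=0
  - 52.208.218.0/24 clear@24
  ? 52.128.0.0  path d0:H3→d1:-→d2:-→d3:-→d4:-→d5:-→d6:-→d7:-→d8:-→d9:H0  best=H0
  + 76.208.69.0/24 (H0) depth=24
  + 128.179.48.0/22 (H4) depth=22
  - 128.179.48.0/22 clear@22
  - 76.208.0.0/16 clear@16
  ? 52.131.185.57  path d0:H3→d1:-→d2:-→d3:-→d4:-→d5:-→d6:-→d7:-→d8:-→d9:H0  best=H0
  ? 52.128.110.125  path d0:H3→d1:-→d2:-→d3:-→d4:-→d5:-→d6:-→d7:-→d8:-→d9:H0  best=H0
  ? 173.240.0.81  path d0:H3→d1:-→d2:-→d3:-→d4:-→d5:-→d6:-→d7:-→d8:-→d9:-→d10:-→d11:-→d12:H2→d13:-  best=H2
  + 76.0.0.0/8 (H2) depth=8
  - 52.128.0.0/9 clear@9
  - 173.240.0.0/12 clear@12
  ? 147.114.30.128  path d0:H3→d1:-→d2:-→d3:-  best=H3
  ? 76.0.1.238  path d0:H3→d1:-→d2:-→d3:-→d4:-→d5:-→d6:-→d7:-→d8:H2  best=H2
  + 52.208.0.0/16 (H3) depth=16
  ? 76.208.69.0  path d0:H3→d1:-→d2:-→d3:-→d4:-→d5:-→d6:-→d7:-→d8:H2→d9:-→d10:-→d11:-→d12:-→d13:-→d14:-→d15:-→d16:-→d17:-→d18:-→d19:-→d20:-→d21:-→d22:-→d23:-→d24:H0  best=H0
  + 52.0.0.0/8 (H4) depth=8
  ? 52.1.42.192  path d0:H3→d1:-→d2:-→d3:-→d4:-→d5:-→d6:-→d7:-→d8:H4  best=H4
  ? 119.194.82.116  path d0:H3→d1:-→d2:-  best=H3

== LOOKUPS ==
["H2","H2","H2","H0","H0","H0","H2","H3","H2","H0","H4","H3"]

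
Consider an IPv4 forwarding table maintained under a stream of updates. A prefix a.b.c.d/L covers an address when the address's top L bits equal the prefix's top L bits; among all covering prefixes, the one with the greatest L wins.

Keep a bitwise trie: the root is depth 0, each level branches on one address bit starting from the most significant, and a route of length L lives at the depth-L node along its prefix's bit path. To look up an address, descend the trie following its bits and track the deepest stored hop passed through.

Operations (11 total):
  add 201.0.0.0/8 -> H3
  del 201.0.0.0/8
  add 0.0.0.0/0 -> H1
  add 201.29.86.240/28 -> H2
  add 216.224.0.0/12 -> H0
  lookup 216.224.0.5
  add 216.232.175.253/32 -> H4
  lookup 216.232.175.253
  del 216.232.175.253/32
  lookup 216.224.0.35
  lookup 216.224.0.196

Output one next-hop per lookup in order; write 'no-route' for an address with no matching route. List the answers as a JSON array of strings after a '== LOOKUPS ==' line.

Trace:
  add 201.0.0.0/8 -> H3 at depth 8
  del 201.0.0.0/8 (clear depth 8)
  add 0.0.0.0/0 -> H1 at depth 0
  add 201.29.86.240/28 -> H2 at depth 28
  add 216.224.0.0/12 -> H0 at depth 12
  Q 216.224.0.5: descend 110110001110 ; hops seen [H1,H0] ; pick H0
  add 216.232.175.253/32 -> H4 at depth 32
  Q 216.232.175.253: descend 11011000111010001010111111111101 ; hops seen [H1,H0,H4] ; pick H4
  del 216.232.175.253/32 (clear depth 32)
  Q 216.224.0.35: descend 110110001110 ; hops seen [H1,H0] ; pick H0
  Q 216.224.0.196: descend 110110001110 ; hops seen [H1,H0] ; pick H0

== LOOKUPS ==
["H0","H4","H0","H0"]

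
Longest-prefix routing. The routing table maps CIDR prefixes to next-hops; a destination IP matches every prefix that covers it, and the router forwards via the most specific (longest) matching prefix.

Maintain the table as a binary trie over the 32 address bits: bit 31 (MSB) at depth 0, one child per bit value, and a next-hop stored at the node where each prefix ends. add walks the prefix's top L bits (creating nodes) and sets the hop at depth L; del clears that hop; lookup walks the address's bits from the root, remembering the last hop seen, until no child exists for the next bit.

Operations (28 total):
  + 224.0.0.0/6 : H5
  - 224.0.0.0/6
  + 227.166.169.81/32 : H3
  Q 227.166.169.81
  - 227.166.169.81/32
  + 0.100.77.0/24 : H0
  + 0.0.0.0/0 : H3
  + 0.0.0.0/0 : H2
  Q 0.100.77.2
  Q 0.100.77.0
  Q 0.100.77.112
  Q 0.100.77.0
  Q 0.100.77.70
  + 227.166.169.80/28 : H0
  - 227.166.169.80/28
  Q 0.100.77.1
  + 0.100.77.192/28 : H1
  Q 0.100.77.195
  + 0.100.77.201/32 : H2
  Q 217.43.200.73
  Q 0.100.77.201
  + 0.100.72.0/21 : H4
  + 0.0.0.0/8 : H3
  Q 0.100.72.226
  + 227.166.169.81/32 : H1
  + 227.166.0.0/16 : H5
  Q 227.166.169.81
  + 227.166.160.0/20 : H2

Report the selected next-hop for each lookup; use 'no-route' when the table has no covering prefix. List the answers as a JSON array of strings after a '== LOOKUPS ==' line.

Apply in order:
  add 224.0.0.0/6 -> H5 at depth 6
  del 224.0.0.0/6 (clear depth 6)
  add 227.166.169.81/32 -> H3 at depth 32
  lookup 227.166.169.81: bits 11100011101001101010100101010001 walk d0:-→d1:-→d2:-→d3:-→d4:-→d5:-→d6:-→d7:-→d8:-→d9:-→d10:-→d11:-→d12:-→d13:-→d14:-→d15:-→d16:-→d17:-→d18:-→d19:-→d20:-→d21:-→d22:-→d23:-→d24:-→d25:-→d26:-→d27:-→d28:-→d29:-→d30:-→d31:-→d32:H3 -> H3
  del 227.166.169.81/32 (clear depth 32)
  add 0.100.77.0/24 -> H0 at depth 24
  add 0.0.0.0/0 -> H3 at depth 0
  add 0.0.0.0/0 -> H2 at depth 0
  lookup 0.100.77.2: bits 000000000110010001001101 walk d0:H2→d1:-→d2:-→d3:-→d4:-→d5:-→d6:-→d7:-→d8:-→d9:-→d10:-→d11:-→d12:-→d13:-→d14:-→d15:-→d16:-→d17:-→d18:-→d19:-→d20:-→d21:-→d22:-→d23:-→d24:H0 -> H0
  lookup 0.100.77.0: bits 000000000110010001001101 walk d0:H2→d1:-→d2:-→d3:-→d4:-→d5:-→d6:-→d7:-→d8:-→d9:-→d10:-→d11:-→d12:-→d13:-→d14:-→d15:-→d16:-→d17:-→d18:-→d19:-→d20:-→d21:-→d22:-→d23:-→d24:H0 -> H0
  lookup 0.100.77.112: bits 000000000110010001001101 walk d0:H2→d1:-→d2:-→d3:-→d4:-→d5:-→d6:-→d7:-→d8:-→d9:-→d10:-→d11:-→d12:-→d13:-→d14:-→d15:-→d16:-→d17:-→d18:-→d19:-→d20:-→d21:-→d22:-→d23:-→d24:H0 -> H0
  lookup 0.100.77.0: bits 000000000110010001001101 walk d0:H2→d1:-→d2:-→d3:-→d4:-→d5:-→d6:-→d7:-→d8:-→d9:-→d10:-→d11:-→d12:-→d13:-→d14:-→d15:-→d16:-→d17:-→d18:-→d19:-→d20:-→d21:-→d22:-→d23:-→d24:H0 -> H0
  lookup 0.100.77.70: bits 000000000110010001001101 walk d0:H2→d1:-→d2:-→d3:-→d4:-→d5:-→d6:-→d7:-→d8:-→d9:-→d10:-→d11:-→d12:-→d13:-→d14:-→d15:-→d16:-→d17:-→d18:-→d19:-→d20:-→d21:-→d22:-→d23:-→d24:H0 -> H0
  add 227.166.169.80/28 -> H0 at depth 28
  del 227.166.169.80/28 (clear depth 28)
  lookup 0.100.77.1: bits 000000000110010001001101 walk d0:H2→d1:-→d2:-→d3:-→d4:-→d5:-→d6:-→d7:-→d8:-→d9:-→d10:-→d11:-→d12:-→d13:-→d14:-→d15:-→d16:-→d17:-→d18:-→d19:-→d20:-→d21:-→d22:-→d23:-→d24:H0 -> H0
  add 0.100.77.192/28 -> H1 at depth 28
  lookup 0.100.77.195: bits 0000000001100100010011011100 walk d0:H2→d1:-→d2:-→d3:-→d4:-→d5:-→d6:-→d7:-→d8:-→d9:-→d10:-→d11:-→d12:-→d13:-→d14:-→d15:-→d16:-→d17:-→d18:-→d19:-→d20:-→d21:-→d22:-→d23:-→d24:H0→d25:-→d26:-→d27:-→d28:H1 -> H1
  add 0.100.77.201/32 -> H2 at depth 32
  lookup 217.43.200.73: bits 11 walk d0:H2→d1:-→d2:- -> H2
  lookup 0.100.77.201: bits 00000000011001000100110111001001 walk d0:H2→d1:-→d2:-→d3:-→d4:-→d5:-→d6:-→d7:-→d8:-→d9:-→d10:-→d11:-→d12:-→d13:-→d14:-→d15:-→d16:-→d17:-→d18:-→d19:-→d20:-→d21:-→d22:-→d23:-→d24:H0→d25:-→d26:-→d27:-→d28:H1→d29:-→d30:-→d31:-→d32:H2 -> H2
  add 0.100.72.0/21 -> H4 at depth 21
  add 0.0.0.0/8 -> H3 at depth 8
  lookup 0.100.72.226: bits 000000000110010001001 walk d0:H2→d1:-→d2:-→d3:-→d4:-→d5:-→d6:-→d7:-→d8:H3→d9:-→d10:-→d11:-→d12:-→d13:-→d14:-→d15:-→d16:-→d17:-→d18:-→d19:-→d20:-→d21:H4 -> H4
  add 227.166.169.81/32 -> H1 at depth 32
  add 227.166.0.0/16 -> H5 at depth 16
  lookup 227.166.169.81: bits 11100011101001101010100101010001 walk d0:H2→d1:-→d2:-→d3:-→d4:-→d5:-→d6:-→d7:-→d8:-→d9:-→d10:-→d11:-→d12:-→d13:-→d14:-→d15:-→d16:H5→d17:-→d18:-→d19:-→d20:-→d21:-→d22:-→d23:-→d24:-→d25:-→d26:-→d27:-→d28:-→d29:-→d30:-→d31:-→d32:H1 -> H1
  add 227.166.160.0/20 -> H2 at depth 20

== LOOKUPS ==
["H3","H0","H0","H0","H0","H0","H0","H1","H2","H2","H4","H1"]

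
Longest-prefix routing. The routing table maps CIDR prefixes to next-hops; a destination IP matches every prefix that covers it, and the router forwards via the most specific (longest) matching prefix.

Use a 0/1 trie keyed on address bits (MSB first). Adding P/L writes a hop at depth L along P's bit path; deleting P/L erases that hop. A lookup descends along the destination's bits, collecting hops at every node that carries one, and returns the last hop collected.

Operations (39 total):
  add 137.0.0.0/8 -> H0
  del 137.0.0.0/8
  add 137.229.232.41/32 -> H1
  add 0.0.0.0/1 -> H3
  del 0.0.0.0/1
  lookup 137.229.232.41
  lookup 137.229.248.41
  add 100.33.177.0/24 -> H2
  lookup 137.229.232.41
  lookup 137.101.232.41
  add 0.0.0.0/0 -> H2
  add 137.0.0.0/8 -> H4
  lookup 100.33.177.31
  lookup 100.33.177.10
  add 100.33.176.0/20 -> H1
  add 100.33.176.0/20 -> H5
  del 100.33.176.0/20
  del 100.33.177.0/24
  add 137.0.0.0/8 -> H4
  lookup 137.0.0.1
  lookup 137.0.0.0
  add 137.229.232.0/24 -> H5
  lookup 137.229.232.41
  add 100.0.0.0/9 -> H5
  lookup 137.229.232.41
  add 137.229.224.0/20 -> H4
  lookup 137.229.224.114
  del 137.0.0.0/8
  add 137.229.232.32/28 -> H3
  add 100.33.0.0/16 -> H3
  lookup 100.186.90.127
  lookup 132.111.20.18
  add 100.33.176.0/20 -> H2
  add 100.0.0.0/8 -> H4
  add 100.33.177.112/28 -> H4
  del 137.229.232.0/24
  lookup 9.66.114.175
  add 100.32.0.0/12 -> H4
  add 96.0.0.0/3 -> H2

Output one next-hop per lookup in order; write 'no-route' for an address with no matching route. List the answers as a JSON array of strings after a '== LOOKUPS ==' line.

Process each operation:
  add 137.0.0.0/8 -> H0 at depth 8
  del 137.0.0.0/8 (clear depth 8)
  add 137.229.232.41/32 -> H1 at depth 32
  add 0.0.0.0/1 -> H3 at depth 1
  del 0.0.0.0/1 (clear depth 1)
  Q 137.229.232.41: descend 10001001111001011110100000101001 ; hops seen [H1] ; pick H1
  Q 137.229.248.41: descend 1000100111100101111 ; hops seen [∅] ; pick no-route
  add 100.33.177.0/24 -> H2 at depth 24
  Q 137.229.232.41: descend 10001001111001011110100000101001 ; hops seen [H1] ; pick H1
  Q 137.101.232.41: descend 10001001 ; hops seen [∅] ; pick no-route
  add 0.0.0.0/0 -> H2 at depth 0
  add 137.0.0.0/8 -> H4 at depth 8
  Q 100.33.177.31: descend 011001000010000110110001 ; hops seen [H2,H2] ; pick H2
  Q 100.33.177.10: descend 011001000010000110110001 ; hops seen [H2,H2] ; pick H2
  add 100.33.176.0/20 -> H1 at depth 20
  add 100.33.176.0/20 -> H5 at depth 20
  del 100.33.176.0/20 (clear depth 20)
  del 100.33.177.0/24 (clear depth 24)
  add 137.0.0.0/8 -> H4 at depth 8
  Q 137.0.0.1: descend 10001001 ; hops seen [H2,H4] ; pick H4
  Q 137.0.0.0: descend 10001001 ; hops seen [H2,H4] ; pick H4
  add 137.229.232.0/24 -> H5 at depth 24
  Q 137.229.232.41: descend 10001001111001011110100000101001 ; hops seen [H2,H4,H5,H1] ; pick H1
  add 100.0.0.0/9 -> H5 at depth 9
  Q 137.229.232.41: descend 10001001111001011110100000101001 ; hops seen [H2,H4,H5,H1] ; pick H1
  add 137.229.224.0/20 -> H4 at depth 20
  Q 137.229.224.114: descend 10001001111001011110 ; hops seen [H2,H4,H4] ; pick H4
  del 137.0.0.0/8 (clear depth 8)
  add 137.229.232.32/28 -> H3 at depth 28
  add 100.33.0.0/16 -> H3 at depth 16
  Q 100.186.90.127: descend 01100100 ; hops seen [H2] ; pick H2
  Q 132.111.20.18: descend 1000 ; hops seen [H2] ; pick H2
  add 100.33.176.0/20 -> H2 at depth 20
  add 100.0.0.0/8 -> H4 at depth 8
  add 100.33.177.112/28 -> H4 at depth 28
  del 137.229.232.0/24 (clear depth 24)
  Q 9.66.114.175: descend 0 ; hops seen [H2] ; pick H2
  add 100.32.0.0/12 -> H4 at depth 12
  add 96.0.0.0/3 -> H2 at depth 3

== LOOKUPS ==
["H1","no-route","H1","no-route","H2","H2","H4","H4","H1","H1","H4","H2","H2","H2"]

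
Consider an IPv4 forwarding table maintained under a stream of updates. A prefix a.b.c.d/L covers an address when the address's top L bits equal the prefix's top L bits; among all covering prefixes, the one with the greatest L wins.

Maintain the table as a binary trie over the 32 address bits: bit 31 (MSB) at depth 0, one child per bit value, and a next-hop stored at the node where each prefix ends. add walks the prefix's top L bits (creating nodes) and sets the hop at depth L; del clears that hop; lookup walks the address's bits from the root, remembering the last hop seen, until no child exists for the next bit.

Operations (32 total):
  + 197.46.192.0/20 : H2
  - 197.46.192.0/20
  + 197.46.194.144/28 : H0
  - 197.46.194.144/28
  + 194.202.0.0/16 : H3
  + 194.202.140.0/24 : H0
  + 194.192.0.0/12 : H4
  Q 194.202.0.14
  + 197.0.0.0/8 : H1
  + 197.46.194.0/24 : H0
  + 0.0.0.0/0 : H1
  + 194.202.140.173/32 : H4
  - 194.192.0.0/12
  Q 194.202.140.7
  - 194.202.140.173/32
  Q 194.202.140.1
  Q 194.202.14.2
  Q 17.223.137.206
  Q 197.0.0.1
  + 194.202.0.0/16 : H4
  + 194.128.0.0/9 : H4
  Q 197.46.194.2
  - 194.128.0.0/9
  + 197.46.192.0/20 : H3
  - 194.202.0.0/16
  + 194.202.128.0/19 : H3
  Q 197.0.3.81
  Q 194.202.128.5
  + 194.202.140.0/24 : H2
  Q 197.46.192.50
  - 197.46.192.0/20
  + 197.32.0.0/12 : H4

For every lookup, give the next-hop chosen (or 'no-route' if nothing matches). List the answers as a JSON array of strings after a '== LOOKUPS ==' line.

Trace:
  + 197.46.192.0/20 (H2) depth=20
  del 197.46.192.0/20 (clear depth 20)
  + 197.46.194.144/28 (H0) depth=28
  del 197.46.194.144/28 (clear depth 28)
  + 194.202.0.0/16 (H3) depth=16
  + 194.202.140.0/24 (H0) depth=24
  + 194.192.0.0/12 (H4) depth=12
  ? 194.202.0.14  path d0:-→d1:-→d2:-→d3:-→d4:-→d5:-→d6:-→d7:-→d8:-→d9:-→d10:-→d11:-→d12:H4→d13:-→d14:-→d15:-→d16:H3  best=H3
  + 197.0.0.0/8 (H1) depth=8
  + 197.46.194.0/24 (H0) depth=24
  + 0.0.0.0/0 (H1) depth=0
  + 194.202.140.173/32 (H4) depth=32
  del 194.192.0.0/12 (clear depth 12)
  ? 194.202.140.7  path d0:H1→d1:-→d2:-→d3:-→d4:-→d5:-→d6:-→d7:-→d8:-→d9:-→d10:-→d11:-→d12:-→d13:-→d14:-→d15:-→d16:H3→d17:-→d18:-→d19:-→d20:-→d21:-→d22:-→d23:-→d24:H0  best=H0
  del 194.202.140.173/32 (clear depth 32)
  ? 194.202.140.1  path d0:H1→d1:-→d2:-→d3:-→d4:-→d5:-→d6:-→d7:-→d8:-→d9:-→d10:-→d11:-→d12:-→d13:-→d14:-→d15:-→d16:H3→d17:-→d18:-→d19:-→d20:-→d21:-→d22:-→d23:-→d24:H0  best=H0
  ? 194.202.14.2  path d0:H1→d1:-→d2:-→d3:-→d4:-→d5:-→d6:-→d7:-→d8:-→d9:-→d10:-→d11:-→d12:-→d13:-→d14:-→d15:-→d16:H3  best=H3
  ? 17.223.137.206  path d0:H1  best=H1
  ? 197.0.0.1  path d0:H1→d1:-→d2:-→d3:-→d4:-→d5:-→d6:-→d7:-→d8:H1→d9:-→d10:-  best=H1
  + 194.202.0.0/16 (H4) depth=16
  + 194.128.0.0/9 (H4) depth=9
  ? 197.46.194.2  path d0:H1→d1:-→d2:-→d3:-→d4:-→d5:-→d6:-→d7:-→d8:H1→d9:-→d10:-→d11:-→d12:-→d13:-→d14:-→d15:-→d16:-→d17:-→d18:-→d19:-→d20:-→d21:-→d22:-→d23:-→d24:H0  best=H0
  del 194.128.0.0/9 (clear depth 9)
  + 197.46.192.0/20 (H3) depth=20
  del 194.202.0.0/16 (clear depth 16)
  + 194.202.128.0/19 (H3) depth=19
  ? 197.0.3.81  path d0:H1→d1:-→d2:-→d3:-→d4:-→d5:-→d6:-→d7:-→d8:H1→d9:-→d10:-  best=H1
  ? 194.202.128.5  path d0:H1→d1:-→d2:-→d3:-→d4:-→d5:-→d6:-→d7:-→d8:-→d9:-→d10:-→d11:-→d12:-→d13:-→d14:-→d15:-→d16:-→d17:-→d18:-→d19:H3→d20:-  best=H3
  + 194.202.140.0/24 (H2) depth=24
  ? 197.46.192.50  path d0:H1→d1:-→d2:-→d3:-→d4:-→d5:-→d6:-→d7:-→d8:H1→d9:-→d10:-→d11:-→d12:-→d13:-→d14:-→d15:-→d16:-→d17:-→d18:-→d19:-→d20:H3→d21:-→d22:-  best=H3
  del 197.46.192.0/20 (clear depth 20)
  + 197.32.0.0/12 (H4) depth=12

== LOOKUPS ==
["H3","H0","H0","H3","H1","H1","H0","H1","H3","H3"]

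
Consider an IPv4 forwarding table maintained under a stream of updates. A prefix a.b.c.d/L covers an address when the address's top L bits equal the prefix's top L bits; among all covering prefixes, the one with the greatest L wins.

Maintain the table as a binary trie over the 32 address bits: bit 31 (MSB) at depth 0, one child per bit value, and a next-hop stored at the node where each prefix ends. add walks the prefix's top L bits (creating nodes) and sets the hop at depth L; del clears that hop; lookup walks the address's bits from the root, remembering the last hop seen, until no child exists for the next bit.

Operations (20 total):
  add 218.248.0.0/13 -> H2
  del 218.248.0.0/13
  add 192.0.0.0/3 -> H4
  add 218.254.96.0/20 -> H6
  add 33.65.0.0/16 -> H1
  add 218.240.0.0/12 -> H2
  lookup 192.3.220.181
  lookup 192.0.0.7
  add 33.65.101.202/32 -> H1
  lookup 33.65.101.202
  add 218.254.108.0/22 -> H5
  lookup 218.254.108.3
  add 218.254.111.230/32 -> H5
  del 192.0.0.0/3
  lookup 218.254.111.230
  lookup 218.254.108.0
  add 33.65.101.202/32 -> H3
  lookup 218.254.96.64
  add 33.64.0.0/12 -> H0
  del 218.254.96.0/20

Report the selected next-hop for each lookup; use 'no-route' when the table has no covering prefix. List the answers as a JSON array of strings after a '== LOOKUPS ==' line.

Trace:
  add 218.248.0.0/13 -> H2 at depth 13
  - 218.248.0.0/13 clear@13
  add 192.0.0.0/3 -> H4 at depth 3
  add 218.254.96.0/20 -> H6 at depth 20
  add 33.65.0.0/16 -> H1 at depth 16
  add 218.240.0.0/12 -> H2 at depth 12
  Q 192.3.220.181: descend 110 ; hops seen [H4] ; pick H4
  Q 192.0.0.7: descend 110 ; hops seen [H4] ; pick H4
  add 33.65.101.202/32 -> H1 at depth 32
  Q 33.65.101.202: descend 00100001010000010110010111001010 ; hops seen [H1,H1] ; pick H1
  add 218.254.108.0/22 -> H5 at depth 22
  Q 218.254.108.3: descend 1101101011111110011011 ; hops seen [H4,H2,H6,H5] ; pick H5
  add 218.254.111.230/32 -> H5 at depth 32
  - 192.0.0.0/3 clear@3
  Q 218.254.111.230: descend 11011010111111100110111111100110 ; hops seen [H2,H6,H5,H5] ; pick H5
  Q 218.254.108.0: descend 1101101011111110011011 ; hops seen [H2,H6,H5] ; pick H5
  add 33.65.101.202/32 -> H3 at depth 32
  Q 218.254.96.64: descend 11011010111111100110 ; hops seen [H2,H6] ; pick H6
  add 33.64.0.0/12 -> H0 at depth 12
  - 218.254.96.0/20 clear@20

== LOOKUPS ==
["H4","H4","H1","H5","H5","H5","H6"]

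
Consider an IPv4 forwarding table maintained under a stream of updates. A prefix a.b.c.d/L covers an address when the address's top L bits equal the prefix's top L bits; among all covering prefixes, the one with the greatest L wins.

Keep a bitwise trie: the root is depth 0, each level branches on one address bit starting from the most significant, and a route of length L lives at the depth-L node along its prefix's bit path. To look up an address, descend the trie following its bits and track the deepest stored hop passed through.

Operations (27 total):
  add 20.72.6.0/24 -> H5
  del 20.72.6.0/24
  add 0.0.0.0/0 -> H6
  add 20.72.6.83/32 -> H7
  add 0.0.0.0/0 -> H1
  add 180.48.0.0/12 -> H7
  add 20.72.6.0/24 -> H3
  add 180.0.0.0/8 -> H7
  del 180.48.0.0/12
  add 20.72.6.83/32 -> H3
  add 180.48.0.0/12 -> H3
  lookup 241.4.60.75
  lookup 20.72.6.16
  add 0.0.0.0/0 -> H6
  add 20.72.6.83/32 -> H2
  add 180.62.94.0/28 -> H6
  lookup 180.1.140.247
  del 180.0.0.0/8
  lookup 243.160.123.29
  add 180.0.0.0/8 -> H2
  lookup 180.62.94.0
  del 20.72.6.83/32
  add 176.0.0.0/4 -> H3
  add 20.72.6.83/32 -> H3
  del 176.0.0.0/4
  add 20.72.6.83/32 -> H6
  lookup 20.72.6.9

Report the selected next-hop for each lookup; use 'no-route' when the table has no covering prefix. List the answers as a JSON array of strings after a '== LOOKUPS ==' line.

Apply in order:
  + 20.72.6.0/24 (H5) depth=24
  del 20.72.6.0/24 (clear depth 24)
  + 0.0.0.0/0 (H6) depth=0
  + 20.72.6.83/32 (H7) depth=32
  + 0.0.0.0/0 (H1) depth=0
  + 180.48.0.0/12 (H7) depth=12
  + 20.72.6.0/24 (H3) depth=24
  + 180.0.0.0/8 (H7) depth=8
  del 180.48.0.0/12 (clear depth 12)
  + 20.72.6.83/32 (H3) depth=32
  + 180.48.0.0/12 (H3) depth=12
  ? 241.4.60.75  path d0:H1→d1:-  best=H1
  ? 20.72.6.16  path d0:H1→d1:-→d2:-→d3:-→d4:-→d5:-→d6:-→d7:-→d8:-→d9:-→d10:-→d11:-→d12:-→d13:-→d14:-→d15:-→d16:-→d17:-→d18:-→d19:-→d20:-→d21:-→d22:-→d23:-→d24:H3→d25:-  best=H3
  + 0.0.0.0/0 (H6) depth=0
  + 20.72.6.83/32 (H2) depth=32
  + 180.62.94.0/28 (H6) depth=28
  ? 180.1.140.247  path d0:H6→d1:-→d2:-→d3:-→d4:-→d5:-→d6:-→d7:-→d8:H7→d9:-→d10:-  best=H7
  del 180.0.0.0/8 (clear depth 8)
  ? 243.160.123.29  path d0:H6→d1:-  best=H6
  + 180.0.0.0/8 (H2) depth=8
  ? 180.62.94.0  path d0:H6→d1:-→d2:-→d3:-→d4:-→d5:-→d6:-→d7:-→d8:H2→d9:-→d10:-→d11:-→d12:H3→d13:-→d14:-→d15:-→d16:-→d17:-→d18:-→d19:-→d20:-→d21:-→d22:-→d23:-→d24:-→d25:-→d26:-→d27:-→d28:H6  best=H6
  del 20.72.6.83/32 (clear depth 32)
  + 176.0.0.0/4 (H3) depth=4
  + 20.72.6.83/32 (H3) depth=32
  del 176.0.0.0/4 (clear depth 4)
  + 20.72.6.83/32 (H6) depth=32
  ? 20.72.6.9  path d0:H6→d1:-→d2:-→d3:-→d4:-→d5:-→d6:-→d7:-→d8:-→d9:-→d10:-→d11:-→d12:-→d13:-→d14:-→d15:-→d16:-→d17:-→d18:-→d19:-→d20:-→d21:-→d22:-→d23:-→d24:H3→d25:-  best=H3

== LOOKUPS ==
["H1","H3","H7","H6","H6","H3"]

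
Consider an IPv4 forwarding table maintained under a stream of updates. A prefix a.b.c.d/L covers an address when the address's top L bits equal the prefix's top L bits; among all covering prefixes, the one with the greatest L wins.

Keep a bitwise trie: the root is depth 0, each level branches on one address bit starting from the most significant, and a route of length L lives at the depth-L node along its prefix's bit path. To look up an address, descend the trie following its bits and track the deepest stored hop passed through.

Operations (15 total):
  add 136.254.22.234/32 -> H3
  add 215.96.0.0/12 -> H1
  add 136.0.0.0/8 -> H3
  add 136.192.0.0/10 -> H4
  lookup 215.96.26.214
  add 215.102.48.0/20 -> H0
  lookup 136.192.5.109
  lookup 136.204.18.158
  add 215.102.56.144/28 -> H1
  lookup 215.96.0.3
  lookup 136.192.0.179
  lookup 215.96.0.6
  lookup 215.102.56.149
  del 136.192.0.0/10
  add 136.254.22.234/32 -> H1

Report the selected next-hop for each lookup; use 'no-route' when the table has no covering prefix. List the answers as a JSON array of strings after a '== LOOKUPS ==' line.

Trace:
  + 136.254.22.234/32 (H3) depth=32
  + 215.96.0.0/12 (H1) depth=12
  + 136.0.0.0/8 (H3) depth=8
  + 136.192.0.0/10 (H4) depth=10
  Q 215.96.26.214: descend 110101110110 ; hops seen [H1] ; pick H1
  + 215.102.48.0/20 (H0) depth=20
  Q 136.192.5.109: descend 1000100011 ; hops seen [H3,H4] ; pick H4
  Q 136.204.18.158: descend 1000100011 ; hops seen [H3,H4] ; pick H4
  + 215.102.56.144/28 (H1) depth=28
  Q 215.96.0.3: descend 1101011101100 ; hops seen [H1] ; pick H1
  Q 136.192.0.179: descend 1000100011 ; hops seen [H3,H4] ; pick H4
  Q 215.96.0.6: descend 1101011101100 ; hops seen [H1] ; pick H1
  Q 215.102.56.149: descend 1101011101100110001110001001 ; hops seen [H1,H0,H1] ; pick H1
  - 136.192.0.0/10 clear@10
  + 136.254.22.234/32 (H1) depth=32

== LOOKUPS ==
["H1","H4","H4","H1","H4","H1","H1"]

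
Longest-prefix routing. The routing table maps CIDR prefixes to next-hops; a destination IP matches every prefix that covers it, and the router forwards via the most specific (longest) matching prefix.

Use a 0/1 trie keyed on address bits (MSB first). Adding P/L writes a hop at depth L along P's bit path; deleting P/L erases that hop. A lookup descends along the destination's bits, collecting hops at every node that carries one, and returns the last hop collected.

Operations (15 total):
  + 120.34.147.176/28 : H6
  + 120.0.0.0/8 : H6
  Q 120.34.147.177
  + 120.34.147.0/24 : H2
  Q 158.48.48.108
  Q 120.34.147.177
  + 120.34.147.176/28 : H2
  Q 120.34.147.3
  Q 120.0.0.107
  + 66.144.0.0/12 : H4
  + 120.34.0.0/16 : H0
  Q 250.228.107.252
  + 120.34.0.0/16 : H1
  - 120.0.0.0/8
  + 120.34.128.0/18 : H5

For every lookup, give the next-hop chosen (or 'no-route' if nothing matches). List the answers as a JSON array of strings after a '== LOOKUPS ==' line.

Trace:
  add 120.34.147.176/28 -> H6 at depth 28
  add 120.0.0.0/8 -> H6 at depth 8
  lookup 120.34.147.177: bits 0111100000100010100100111011 walk d0:-→d1:-→d2:-→d3:-→d4:-→d5:-→d6:-→d7:-→d8:H6→d9:-→d10:-→d11:-→d12:-→d13:-→d14:-→d15:-→d16:-→d17:-→d18:-→d19:-→d20:-→d21:-→d22:-→d23:-→d24:-→d25:-→d26:-→d27:-→d28:H6 -> H6
  add 120.34.147.0/24 -> H2 at depth 24
  lookup 158.48.48.108: bits ε walk d0:- -> no-route
  lookup 120.34.147.177: bits 0111100000100010100100111011 walk d0:-→d1:-→d2:-→d3:-→d4:-→d5:-→d6:-→d7:-→d8:H6→d9:-→d10:-→d11:-→d12:-→d13:-→d14:-→d15:-→d16:-→d17:-→d18:-→d19:-→d20:-→d21:-→d22:-→d23:-→d24:H2→d25:-→d26:-→d27:-→d28:H6 -> H6
  add 120.34.147.176/28 -> H2 at depth 28
  lookup 120.34.147.3: bits 011110000010001010010011 walk d0:-→d1:-→d2:-→d3:-→d4:-→d5:-→d6:-→d7:-→d8:H6→d9:-→d10:-→d11:-→d12:-→d13:-→d14:-→d15:-→d16:-→d17:-→d18:-→d19:-→d20:-→d21:-→d22:-→d23:-→d24:H2 -> H2
  lookup 120.0.0.107: bits 0111100000 walk d0:-→d1:-→d2:-→d3:-→d4:-→d5:-→d6:-→d7:-→d8:H6→d9:-→d10:- -> H6
  add 66.144.0.0/12 -> H4 at depth 12
  add 120.34.0.0/16 -> H0 at depth 16
  lookup 250.228.107.252: bits ε walk d0:- -> no-route
  add 120.34.0.0/16 -> H1 at depth 16
  del 120.0.0.0/8 (clear depth 8)
  add 120.34.128.0/18 -> H5 at depth 18

== LOOKUPS ==
["H6","no-route","H6","H2","H6","no-route"]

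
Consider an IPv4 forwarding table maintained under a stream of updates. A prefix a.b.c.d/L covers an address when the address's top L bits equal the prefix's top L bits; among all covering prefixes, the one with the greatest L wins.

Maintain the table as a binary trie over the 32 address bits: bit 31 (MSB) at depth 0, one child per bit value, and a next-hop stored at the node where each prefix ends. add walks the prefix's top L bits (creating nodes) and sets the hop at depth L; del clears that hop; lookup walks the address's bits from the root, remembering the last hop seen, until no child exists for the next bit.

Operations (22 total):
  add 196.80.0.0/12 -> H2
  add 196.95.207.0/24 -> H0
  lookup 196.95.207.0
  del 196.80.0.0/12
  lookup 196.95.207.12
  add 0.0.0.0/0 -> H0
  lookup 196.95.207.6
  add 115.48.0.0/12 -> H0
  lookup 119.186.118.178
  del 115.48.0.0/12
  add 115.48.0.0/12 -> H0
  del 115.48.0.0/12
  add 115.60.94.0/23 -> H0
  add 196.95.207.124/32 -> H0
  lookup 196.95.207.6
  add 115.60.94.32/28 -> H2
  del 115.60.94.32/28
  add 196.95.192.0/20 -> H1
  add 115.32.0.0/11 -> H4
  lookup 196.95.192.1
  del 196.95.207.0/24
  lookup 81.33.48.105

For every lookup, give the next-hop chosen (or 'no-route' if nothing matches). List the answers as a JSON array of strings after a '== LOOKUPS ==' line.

Process each operation:
  add 196.80.0.0/12 -> H2 at depth 12
  add 196.95.207.0/24 -> H0 at depth 24
  ? 196.95.207.0  path d0:-→d1:-→d2:-→d3:-→d4:-→d5:-→d6:-→d7:-→d8:-→d9:-→d10:-→d11:-→d12:H2→d13:-→d14:-→d15:-→d16:-→d17:-→d18:-→d19:-→d20:-→d21:-→d22:-→d23:-→d24:H0  best=H0
  - 196.80.0.0/12 clear@12
  ? 196.95.207.12  path d0:-→d1:-→d2:-→d3:-→d4:-→d5:-→d6:-→d7:-→d8:-→d9:-→d10:-→d11:-→d12:-→d13:-→d14:-→d15:-→d16:-→d17:-→d18:-→d19:-→d20:-→d21:-→d22:-→d23:-→d24:H0  best=H0
  add 0.0.0.0/0 -> H0 at depth 0
  ? 196.95.207.6  path d0:H0→d1:-→d2:-→d3:-→d4:-→d5:-→d6:-→d7:-→d8:-→d9:-→d10:-→d11:-→d12:-→d13:-→d14:-→d15:-→d16:-→d17:-→d18:-→d19:-→d20:-→d21:-→d22:-→d23:-→d24:H0  best=H0
  add 115.48.0.0/12 -> H0 at depth 12
  ? 119.186.118.178  path d0:H0→d1:-→d2:-→d3:-→d4:-→d5:-  best=H0
  - 115.48.0.0/12 clear@12
  add 115.48.0.0/12 -> H0 at depth 12
  - 115.48.0.0/12 clear@12
  add 115.60.94.0/23 -> H0 at depth 23
  add 196.95.207.124/32 -> H0 at depth 32
  ? 196.95.207.6  path d0:H0→d1:-→d2:-→d3:-→d4:-→d5:-→d6:-→d7:-→d8:-→d9:-→d10:-→d11:-→d12:-→d13:-→d14:-→d15:-→d16:-→d17:-→d18:-→d19:-→d20:-→d21:-→d22:-→d23:-→d24:H0→d25:-  best=H0
  add 115.60.94.32/28 -> H2 at depth 28
  - 115.60.94.32/28 clear@28
  add 196.95.192.0/20 -> H1 at depth 20
  add 115.32.0.0/11 -> H4 at depth 11
  ? 196.95.192.1  path d0:H0→d1:-→d2:-→d3:-→d4:-→d5:-→d6:-→d7:-→d8:-→d9:-→d10:-→d11:-→d12:-→d13:-→d14:-→d15:-→d16:-→d17:-→d18:-→d19:-→d20:H1  best=H1
  - 196.95.207.0/24 clear@24
  ? 81.33.48.105  path d0:H0→d1:-→d2:-  best=H0

== LOOKUPS ==
["H0","H0","H0","H0","H0","H1","H0"]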